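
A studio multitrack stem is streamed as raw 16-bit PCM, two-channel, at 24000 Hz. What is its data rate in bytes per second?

96,000 bytes/s

Bit rate = 24,000 × 16 × 2 = 768,000 bits/s.
768,000 / 8 = 96,000 bytes/s.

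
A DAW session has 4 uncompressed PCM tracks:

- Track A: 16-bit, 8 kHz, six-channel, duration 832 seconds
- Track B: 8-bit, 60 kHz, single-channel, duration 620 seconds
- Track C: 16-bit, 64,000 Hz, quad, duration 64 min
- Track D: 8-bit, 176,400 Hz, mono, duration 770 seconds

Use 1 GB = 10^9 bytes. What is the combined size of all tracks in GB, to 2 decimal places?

Track A: 8,000 × 832 × 2 × 6 = 79,872,000 bytes.
Track B: 60,000 × 620 × 1 × 1 = 37,200,000 bytes.
Track C: 64 min = 3,840 s; 64,000 × 3,840 × 2 × 4 = 1,966,080,000 bytes.
Track D: 176,400 × 770 × 1 × 1 = 135,828,000 bytes.
Total = 2,218,980,000 bytes = 2.22 GB.

2.22 GB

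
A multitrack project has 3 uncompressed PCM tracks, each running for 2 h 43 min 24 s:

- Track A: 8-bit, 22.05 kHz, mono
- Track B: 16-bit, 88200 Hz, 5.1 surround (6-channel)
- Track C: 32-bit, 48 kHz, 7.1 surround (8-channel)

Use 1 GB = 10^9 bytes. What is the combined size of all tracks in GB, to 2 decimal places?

25.65 GB

2 h 43 min 24 s = 9,804 s.
Track A: 22,050 × 9,804 × 1 × 1 = 216,178,200 bytes.
Track B: 88,200 × 9,804 × 2 × 6 = 10,376,553,600 bytes.
Track C: 48,000 × 9,804 × 4 × 8 = 15,058,944,000 bytes.
Total = 25,651,675,800 bytes = 25.65 GB.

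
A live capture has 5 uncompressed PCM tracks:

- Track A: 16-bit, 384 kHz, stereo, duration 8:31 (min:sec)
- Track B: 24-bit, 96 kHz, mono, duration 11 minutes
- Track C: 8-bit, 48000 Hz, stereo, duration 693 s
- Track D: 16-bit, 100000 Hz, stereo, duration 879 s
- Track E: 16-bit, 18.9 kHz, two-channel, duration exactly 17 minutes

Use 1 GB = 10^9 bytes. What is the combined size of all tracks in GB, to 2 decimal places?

Track A: 8:31 (min:sec) = 511 s; 384,000 × 511 × 2 × 2 = 784,896,000 bytes.
Track B: 11 minutes = 660 s; 96,000 × 660 × 3 × 1 = 190,080,000 bytes.
Track C: 48,000 × 693 × 1 × 2 = 66,528,000 bytes.
Track D: 100,000 × 879 × 2 × 2 = 351,600,000 bytes.
Track E: exactly 17 minutes = 1,020 s; 18,900 × 1,020 × 2 × 2 = 77,112,000 bytes.
Total = 1,470,216,000 bytes = 1.47 GB.

1.47 GB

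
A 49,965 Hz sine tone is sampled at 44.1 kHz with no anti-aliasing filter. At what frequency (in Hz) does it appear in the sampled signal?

5,865 Hz

Nyquist = 44,100/2 = 22,050 Hz; 49,965 Hz exceeds it.
Alias = |49,965 − 1×44,100| = |49,965 − 44,100| = 5,865 Hz.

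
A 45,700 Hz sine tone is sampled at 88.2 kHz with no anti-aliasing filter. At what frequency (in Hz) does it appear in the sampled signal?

Nyquist = 88,200/2 = 44,100 Hz; 45,700 Hz exceeds it.
Alias = |45,700 − 1×88,200| = |45,700 − 88,200| = 42,500 Hz.

42,500 Hz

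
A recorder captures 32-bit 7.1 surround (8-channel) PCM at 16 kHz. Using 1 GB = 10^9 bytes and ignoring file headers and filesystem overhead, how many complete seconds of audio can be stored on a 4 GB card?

7,812 seconds

Uncompressed byte rate = 16,000 × 4 × 8 = 512,000 bytes/s.
Capacity = 4 × 1,000,000,000 = 4,000,000,000 bytes.
4,000,000,000 / 512,000 ≈ 7812.5 s → 7,812 seconds.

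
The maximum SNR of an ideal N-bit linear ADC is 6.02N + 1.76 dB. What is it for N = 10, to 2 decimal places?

61.96 dB

6.02 × 10 + 1.76 = 61.96 dB.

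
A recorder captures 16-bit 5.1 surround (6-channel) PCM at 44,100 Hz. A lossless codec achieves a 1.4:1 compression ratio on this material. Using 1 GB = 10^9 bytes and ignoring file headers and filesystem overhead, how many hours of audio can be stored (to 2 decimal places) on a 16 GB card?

11.76 hours

Uncompressed byte rate = 44,100 × 2 × 6 = 529,200 bytes/s.
After 1.4:1 compression, effective rate ≈ 378000 bytes/s.
Capacity = 16 × 1,000,000,000 = 16,000,000,000 bytes.
16,000,000,000 / effective rate ≈ 42328.04 s → 11.76 hours.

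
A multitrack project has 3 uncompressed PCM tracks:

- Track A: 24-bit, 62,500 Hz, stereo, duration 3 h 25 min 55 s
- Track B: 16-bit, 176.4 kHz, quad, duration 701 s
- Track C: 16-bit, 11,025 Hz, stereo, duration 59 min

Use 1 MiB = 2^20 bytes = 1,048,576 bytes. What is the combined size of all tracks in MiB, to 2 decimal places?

Track A: 3 h 25 min 55 s = 12,355 s; 62,500 × 12,355 × 3 × 2 = 4,633,125,000 bytes.
Track B: 176,400 × 701 × 2 × 4 = 989,251,200 bytes.
Track C: 59 min = 3,540 s; 11,025 × 3,540 × 2 × 2 = 156,114,000 bytes.
Total = 5,778,490,200 bytes = 5510.80 MiB.

5510.80 MiB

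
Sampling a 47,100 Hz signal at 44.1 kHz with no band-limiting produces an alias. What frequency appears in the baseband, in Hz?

3,000 Hz

Nyquist = 44,100/2 = 22,050 Hz; 47,100 Hz exceeds it.
Alias = |47,100 − 1×44,100| = |47,100 − 44,100| = 3,000 Hz.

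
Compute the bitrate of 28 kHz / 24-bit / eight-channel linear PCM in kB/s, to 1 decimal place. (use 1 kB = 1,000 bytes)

672.0 kB/s

Bit rate = 28,000 × 24 × 8 = 5,376,000 bits/s.
5,376,000 / 8 = 672,000 B/s = 672.0 kB/s.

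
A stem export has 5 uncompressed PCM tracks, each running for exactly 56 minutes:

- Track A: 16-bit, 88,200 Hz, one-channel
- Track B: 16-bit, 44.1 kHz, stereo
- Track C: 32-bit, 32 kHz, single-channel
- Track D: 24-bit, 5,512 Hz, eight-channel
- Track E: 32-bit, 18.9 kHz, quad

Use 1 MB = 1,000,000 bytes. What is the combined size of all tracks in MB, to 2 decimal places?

3076.04 MB

exactly 56 minutes = 3,360 s.
Track A: 88,200 × 3,360 × 2 × 1 = 592,704,000 bytes.
Track B: 44,100 × 3,360 × 2 × 2 = 592,704,000 bytes.
Track C: 32,000 × 3,360 × 4 × 1 = 430,080,000 bytes.
Track D: 5,512 × 3,360 × 3 × 8 = 444,487,680 bytes.
Track E: 18,900 × 3,360 × 4 × 4 = 1,016,064,000 bytes.
Total = 3,076,039,680 bytes = 3076.04 MB.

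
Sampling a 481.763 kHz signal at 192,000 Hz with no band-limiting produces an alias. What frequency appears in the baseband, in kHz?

Nyquist = 192,000/2 = 96,000 Hz; 481,763 Hz exceeds it.
Alias = |481,763 − 3×192,000| = |481,763 − 576,000| = 94,237 Hz = 94.237 kHz.

94.237 kHz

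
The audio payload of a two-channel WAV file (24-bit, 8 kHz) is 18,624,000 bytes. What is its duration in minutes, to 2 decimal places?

6.47 minutes

Byte rate = 8,000 × 3 × 2 = 48,000 bytes/s.
Duration = 18,624,000 / 48,000 = 388 s.
388 s / 60 = 6.47 minutes.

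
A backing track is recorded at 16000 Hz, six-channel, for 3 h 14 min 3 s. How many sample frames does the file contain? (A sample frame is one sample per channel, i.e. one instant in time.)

3 h 14 min 3 s = 11,643 s.
16,000 samples/s × 11,643 s = 186,288,000 frames.

186,288,000 sample frames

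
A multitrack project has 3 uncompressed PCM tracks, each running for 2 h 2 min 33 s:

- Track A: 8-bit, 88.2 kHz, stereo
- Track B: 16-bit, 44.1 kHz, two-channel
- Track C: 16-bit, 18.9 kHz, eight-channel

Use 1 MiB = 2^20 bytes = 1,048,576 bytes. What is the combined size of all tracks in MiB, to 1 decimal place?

4594.5 MiB

2 h 2 min 33 s = 7,353 s.
Track A: 88,200 × 7,353 × 1 × 2 = 1,297,069,200 bytes.
Track B: 44,100 × 7,353 × 2 × 2 = 1,297,069,200 bytes.
Track C: 18,900 × 7,353 × 2 × 8 = 2,223,547,200 bytes.
Total = 4,817,685,600 bytes = 4594.5 MiB.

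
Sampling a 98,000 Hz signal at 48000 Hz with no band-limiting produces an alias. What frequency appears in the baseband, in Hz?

Nyquist = 48,000/2 = 24,000 Hz; 98,000 Hz exceeds it.
Alias = |98,000 − 2×48,000| = |98,000 − 96,000| = 2,000 Hz.

2,000 Hz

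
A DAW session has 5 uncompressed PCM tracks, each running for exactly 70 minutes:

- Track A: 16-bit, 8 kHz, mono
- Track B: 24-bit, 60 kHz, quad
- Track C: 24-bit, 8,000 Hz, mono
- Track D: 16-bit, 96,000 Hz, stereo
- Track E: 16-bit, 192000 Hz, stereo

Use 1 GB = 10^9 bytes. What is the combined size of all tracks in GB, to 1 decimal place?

8.0 GB

exactly 70 minutes = 4,200 s.
Track A: 8,000 × 4,200 × 2 × 1 = 67,200,000 bytes.
Track B: 60,000 × 4,200 × 3 × 4 = 3,024,000,000 bytes.
Track C: 8,000 × 4,200 × 3 × 1 = 100,800,000 bytes.
Track D: 96,000 × 4,200 × 2 × 2 = 1,612,800,000 bytes.
Track E: 192,000 × 4,200 × 2 × 2 = 3,225,600,000 bytes.
Total = 8,030,400,000 bytes = 8.0 GB.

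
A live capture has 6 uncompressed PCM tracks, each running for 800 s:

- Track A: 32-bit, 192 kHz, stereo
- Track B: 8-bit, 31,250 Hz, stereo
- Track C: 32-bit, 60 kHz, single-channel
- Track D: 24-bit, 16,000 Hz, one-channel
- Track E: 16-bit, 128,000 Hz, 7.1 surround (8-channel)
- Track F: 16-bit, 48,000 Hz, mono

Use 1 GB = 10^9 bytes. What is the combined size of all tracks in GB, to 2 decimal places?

3.22 GB

Track A: 192,000 × 800 × 4 × 2 = 1,228,800,000 bytes.
Track B: 31,250 × 800 × 1 × 2 = 50,000,000 bytes.
Track C: 60,000 × 800 × 4 × 1 = 192,000,000 bytes.
Track D: 16,000 × 800 × 3 × 1 = 38,400,000 bytes.
Track E: 128,000 × 800 × 2 × 8 = 1,638,400,000 bytes.
Track F: 48,000 × 800 × 2 × 1 = 76,800,000 bytes.
Total = 3,224,400,000 bytes = 3.22 GB.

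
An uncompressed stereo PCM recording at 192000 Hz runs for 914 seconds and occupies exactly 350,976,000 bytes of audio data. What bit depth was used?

Bytes per sample = 350,976,000 / (192,000 × 914 × 2) = 350,976,000 / 350,976,000 = 1.
Bit depth = 1 × 8 = 8 bits.

8 bits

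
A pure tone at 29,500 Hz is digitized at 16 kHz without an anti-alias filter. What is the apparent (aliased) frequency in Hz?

Nyquist = 16,000/2 = 8,000 Hz; 29,500 Hz exceeds it.
Alias = |29,500 − 2×16,000| = |29,500 − 32,000| = 2,500 Hz.

2,500 Hz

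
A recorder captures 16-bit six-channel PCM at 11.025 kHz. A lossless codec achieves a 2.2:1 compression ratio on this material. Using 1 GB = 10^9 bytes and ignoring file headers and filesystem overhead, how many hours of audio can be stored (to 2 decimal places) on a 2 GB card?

Uncompressed byte rate = 11,025 × 2 × 6 = 132,300 bytes/s.
After 2.2:1 compression, effective rate ≈ 60136.36 bytes/s.
Capacity = 2 × 1,000,000,000 = 2,000,000,000 bytes.
2,000,000,000 / effective rate ≈ 33257.75 s → 9.24 hours.

9.24 hours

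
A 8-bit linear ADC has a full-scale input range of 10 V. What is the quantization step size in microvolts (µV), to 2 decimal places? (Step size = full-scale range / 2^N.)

39062.50 µV

10 V / 2^8 = 10 / 256 V = 39062.50 µV.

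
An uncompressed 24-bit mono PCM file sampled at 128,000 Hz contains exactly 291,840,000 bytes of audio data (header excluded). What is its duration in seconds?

760 seconds

Byte rate = 128,000 × 3 × 1 = 384,000 bytes/s.
Duration = 291,840,000 / 384,000 = 760 s.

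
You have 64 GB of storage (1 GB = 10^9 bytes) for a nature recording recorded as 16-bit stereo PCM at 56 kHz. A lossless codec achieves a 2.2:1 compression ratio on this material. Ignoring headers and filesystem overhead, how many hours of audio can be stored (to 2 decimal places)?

174.60 hours

Uncompressed byte rate = 56,000 × 2 × 2 = 224,000 bytes/s.
After 2.2:1 compression, effective rate ≈ 101818.18 bytes/s.
Capacity = 64 × 1,000,000,000 = 64,000,000,000 bytes.
64,000,000,000 / effective rate ≈ 628571.43 s → 174.60 hours.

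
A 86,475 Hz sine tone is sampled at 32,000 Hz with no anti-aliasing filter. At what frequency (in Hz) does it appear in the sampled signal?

Nyquist = 32,000/2 = 16,000 Hz; 86,475 Hz exceeds it.
Alias = |86,475 − 3×32,000| = |86,475 − 96,000| = 9,525 Hz.

9,525 Hz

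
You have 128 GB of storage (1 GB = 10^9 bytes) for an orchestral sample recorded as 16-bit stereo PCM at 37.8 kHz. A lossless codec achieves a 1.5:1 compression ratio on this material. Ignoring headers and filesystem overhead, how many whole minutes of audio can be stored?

21,164 minutes

Uncompressed byte rate = 37,800 × 2 × 2 = 151,200 bytes/s.
After 1.5:1 compression, effective rate ≈ 100800 bytes/s.
Capacity = 128 × 1,000,000,000 = 128,000,000,000 bytes.
128,000,000,000 / effective rate ≈ 1269841.27 s → 21,164 minutes.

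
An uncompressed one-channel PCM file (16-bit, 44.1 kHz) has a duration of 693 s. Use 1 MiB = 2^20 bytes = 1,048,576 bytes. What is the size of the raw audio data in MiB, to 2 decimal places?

Bytes = 44,100 samples/s × 693 s × 2 bytes/sample × 1 ch = 61,122,600 bytes.
61,122,600 / 1,048,576 = 58.29 MiB.

58.29 MiB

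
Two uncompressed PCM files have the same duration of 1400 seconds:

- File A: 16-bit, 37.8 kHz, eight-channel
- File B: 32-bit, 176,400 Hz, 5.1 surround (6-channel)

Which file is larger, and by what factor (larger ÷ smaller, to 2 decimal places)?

File A: 37,800 × 2 × 8 = 604,800 bytes/s.
File B: 176,400 × 4 × 6 = 4,233,600 bytes/s.
File B is larger; ratio = 5,927,040,000 / 846,720,000 = 7.00.

File B, by a factor of 7.00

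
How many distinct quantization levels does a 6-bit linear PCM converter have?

2^6 = 64.

64 levels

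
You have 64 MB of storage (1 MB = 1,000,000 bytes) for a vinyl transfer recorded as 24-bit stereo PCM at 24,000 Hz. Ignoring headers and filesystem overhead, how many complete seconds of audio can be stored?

444 seconds

Uncompressed byte rate = 24,000 × 3 × 2 = 144,000 bytes/s.
Capacity = 64 × 1,000,000 = 64,000,000 bytes.
64,000,000 / 144,000 ≈ 444.44 s → 444 seconds.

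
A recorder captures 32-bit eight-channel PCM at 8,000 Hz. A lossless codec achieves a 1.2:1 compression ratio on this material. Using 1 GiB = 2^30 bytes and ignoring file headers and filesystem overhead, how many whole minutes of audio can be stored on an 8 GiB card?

671 minutes

Uncompressed byte rate = 8,000 × 4 × 8 = 256,000 bytes/s.
After 1.2:1 compression, effective rate ≈ 213333.33 bytes/s.
Capacity = 8 × 1,073,741,824 = 8,589,934,592 bytes.
8,589,934,592 / effective rate ≈ 40265.32 s → 671 minutes.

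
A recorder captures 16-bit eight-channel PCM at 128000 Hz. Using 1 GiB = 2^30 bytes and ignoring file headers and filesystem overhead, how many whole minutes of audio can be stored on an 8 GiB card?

69 minutes

Uncompressed byte rate = 128,000 × 2 × 8 = 2,048,000 bytes/s.
Capacity = 8 × 1,073,741,824 = 8,589,934,592 bytes.
8,589,934,592 / 2,048,000 ≈ 4194.3 s → 69 minutes.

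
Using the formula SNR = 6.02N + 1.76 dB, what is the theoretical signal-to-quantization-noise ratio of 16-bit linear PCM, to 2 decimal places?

6.02 × 16 + 1.76 = 98.08 dB.

98.08 dB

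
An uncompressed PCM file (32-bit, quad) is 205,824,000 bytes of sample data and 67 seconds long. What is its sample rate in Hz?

Bytes = sample_rate × seconds × bytes_per_sample × channels.
sample_rate = 205,824,000 / (67 × 4 × 4) = 205,824,000 / 1,072 = 192,000 Hz.

192,000 Hz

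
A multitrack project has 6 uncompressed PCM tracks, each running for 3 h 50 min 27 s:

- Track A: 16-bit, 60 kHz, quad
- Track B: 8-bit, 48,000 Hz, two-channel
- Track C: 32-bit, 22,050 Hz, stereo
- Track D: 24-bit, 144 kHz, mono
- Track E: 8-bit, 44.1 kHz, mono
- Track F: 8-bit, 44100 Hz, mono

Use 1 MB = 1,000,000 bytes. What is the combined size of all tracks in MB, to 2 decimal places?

17596.24 MB

3 h 50 min 27 s = 13,827 s.
Track A: 60,000 × 13,827 × 2 × 4 = 6,636,960,000 bytes.
Track B: 48,000 × 13,827 × 1 × 2 = 1,327,392,000 bytes.
Track C: 22,050 × 13,827 × 4 × 2 = 2,439,082,800 bytes.
Track D: 144,000 × 13,827 × 3 × 1 = 5,973,264,000 bytes.
Track E: 44,100 × 13,827 × 1 × 1 = 609,770,700 bytes.
Track F: 44,100 × 13,827 × 1 × 1 = 609,770,700 bytes.
Total = 17,596,240,200 bytes = 17596.24 MB.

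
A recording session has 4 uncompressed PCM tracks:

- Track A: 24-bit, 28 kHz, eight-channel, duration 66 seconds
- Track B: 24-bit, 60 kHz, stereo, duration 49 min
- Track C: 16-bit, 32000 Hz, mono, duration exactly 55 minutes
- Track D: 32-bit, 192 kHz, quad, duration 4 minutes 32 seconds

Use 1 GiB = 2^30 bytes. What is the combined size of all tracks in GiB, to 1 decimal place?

2.0 GiB

Track A: 28,000 × 66 × 3 × 8 = 44,352,000 bytes.
Track B: 49 min = 2,940 s; 60,000 × 2,940 × 3 × 2 = 1,058,400,000 bytes.
Track C: exactly 55 minutes = 3,300 s; 32,000 × 3,300 × 2 × 1 = 211,200,000 bytes.
Track D: 4 minutes 32 seconds = 272 s; 192,000 × 272 × 4 × 4 = 835,584,000 bytes.
Total = 2,149,536,000 bytes = 2.0 GiB.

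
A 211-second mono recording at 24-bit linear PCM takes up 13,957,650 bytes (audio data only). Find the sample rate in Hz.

Bytes = sample_rate × seconds × bytes_per_sample × channels.
sample_rate = 13,957,650 / (211 × 3 × 1) = 13,957,650 / 633 = 22,050 Hz.

22,050 Hz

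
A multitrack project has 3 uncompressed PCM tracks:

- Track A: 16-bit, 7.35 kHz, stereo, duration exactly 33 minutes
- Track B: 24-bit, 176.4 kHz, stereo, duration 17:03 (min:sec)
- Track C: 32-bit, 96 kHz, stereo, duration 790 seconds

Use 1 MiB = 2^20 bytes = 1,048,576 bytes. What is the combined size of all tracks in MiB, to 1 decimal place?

1666.7 MiB

Track A: exactly 33 minutes = 1,980 s; 7,350 × 1,980 × 2 × 2 = 58,212,000 bytes.
Track B: 17:03 (min:sec) = 1,023 s; 176,400 × 1,023 × 3 × 2 = 1,082,743,200 bytes.
Track C: 96,000 × 790 × 4 × 2 = 606,720,000 bytes.
Total = 1,747,675,200 bytes = 1666.7 MiB.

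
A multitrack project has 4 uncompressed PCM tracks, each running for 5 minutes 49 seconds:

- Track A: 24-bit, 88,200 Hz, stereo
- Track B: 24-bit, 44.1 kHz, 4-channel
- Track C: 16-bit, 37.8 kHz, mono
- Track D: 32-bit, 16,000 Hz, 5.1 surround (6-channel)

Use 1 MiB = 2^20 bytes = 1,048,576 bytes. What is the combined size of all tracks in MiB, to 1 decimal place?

505.2 MiB

5 minutes 49 seconds = 349 s.
Track A: 88,200 × 349 × 3 × 2 = 184,690,800 bytes.
Track B: 44,100 × 349 × 3 × 4 = 184,690,800 bytes.
Track C: 37,800 × 349 × 2 × 1 = 26,384,400 bytes.
Track D: 16,000 × 349 × 4 × 6 = 134,016,000 bytes.
Total = 529,782,000 bytes = 505.2 MiB.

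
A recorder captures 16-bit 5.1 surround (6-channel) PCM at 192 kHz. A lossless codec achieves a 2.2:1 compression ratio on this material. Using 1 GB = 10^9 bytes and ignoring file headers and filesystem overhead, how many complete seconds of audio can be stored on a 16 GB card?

15,277 seconds

Uncompressed byte rate = 192,000 × 2 × 6 = 2,304,000 bytes/s.
After 2.2:1 compression, effective rate ≈ 1047272.73 bytes/s.
Capacity = 16 × 1,000,000,000 = 16,000,000,000 bytes.
16,000,000,000 / effective rate ≈ 15277.78 s → 15,277 seconds.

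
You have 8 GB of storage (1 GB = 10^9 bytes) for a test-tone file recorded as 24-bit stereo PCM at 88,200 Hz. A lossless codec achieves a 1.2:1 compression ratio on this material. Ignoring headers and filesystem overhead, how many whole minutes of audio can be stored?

Uncompressed byte rate = 88,200 × 3 × 2 = 529,200 bytes/s.
After 1.2:1 compression, effective rate ≈ 441000 bytes/s.
Capacity = 8 × 1,000,000,000 = 8,000,000,000 bytes.
8,000,000,000 / effective rate ≈ 18140.59 s → 302 minutes.

302 minutes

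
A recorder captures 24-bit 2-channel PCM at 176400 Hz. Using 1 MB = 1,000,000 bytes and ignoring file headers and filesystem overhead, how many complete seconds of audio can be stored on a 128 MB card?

Uncompressed byte rate = 176,400 × 3 × 2 = 1,058,400 bytes/s.
Capacity = 128 × 1,000,000 = 128,000,000 bytes.
128,000,000 / 1,058,400 ≈ 120.94 s → 120 seconds.

120 seconds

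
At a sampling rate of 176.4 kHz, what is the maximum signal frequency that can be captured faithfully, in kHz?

88.2 kHz

Nyquist frequency = sample rate / 2 = 176,400 / 2 = 88.2 kHz.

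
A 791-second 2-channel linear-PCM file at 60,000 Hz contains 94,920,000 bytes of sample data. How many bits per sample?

8 bits

Bytes per sample = 94,920,000 / (60,000 × 791 × 2) = 94,920,000 / 94,920,000 = 1.
Bit depth = 1 × 8 = 8 bits.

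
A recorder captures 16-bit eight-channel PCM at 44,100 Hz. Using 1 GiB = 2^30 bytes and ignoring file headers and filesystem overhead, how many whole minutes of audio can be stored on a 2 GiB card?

50 minutes

Uncompressed byte rate = 44,100 × 2 × 8 = 705,600 bytes/s.
Capacity = 2 × 1,073,741,824 = 2,147,483,648 bytes.
2,147,483,648 / 705,600 ≈ 3043.49 s → 50 minutes.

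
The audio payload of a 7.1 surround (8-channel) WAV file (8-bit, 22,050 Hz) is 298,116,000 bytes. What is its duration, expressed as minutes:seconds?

28:10

Byte rate = 22,050 × 1 × 8 = 176,400 bytes/s.
Duration = 298,116,000 / 176,400 = 1,690 s.
1,690 s = 28:10.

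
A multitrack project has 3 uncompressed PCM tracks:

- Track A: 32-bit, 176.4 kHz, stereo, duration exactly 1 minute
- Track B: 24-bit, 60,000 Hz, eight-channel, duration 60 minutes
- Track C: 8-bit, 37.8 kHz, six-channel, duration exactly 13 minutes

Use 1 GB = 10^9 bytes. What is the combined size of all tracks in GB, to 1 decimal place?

Track A: exactly 1 minute = 60 s; 176,400 × 60 × 4 × 2 = 84,672,000 bytes.
Track B: 60 minutes = 3,600 s; 60,000 × 3,600 × 3 × 8 = 5,184,000,000 bytes.
Track C: exactly 13 minutes = 780 s; 37,800 × 780 × 1 × 6 = 176,904,000 bytes.
Total = 5,445,576,000 bytes = 5.4 GB.

5.4 GB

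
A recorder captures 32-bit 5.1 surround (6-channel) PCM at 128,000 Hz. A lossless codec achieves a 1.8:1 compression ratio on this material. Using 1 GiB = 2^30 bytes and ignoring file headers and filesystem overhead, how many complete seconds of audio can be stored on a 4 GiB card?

2,516 seconds

Uncompressed byte rate = 128,000 × 4 × 6 = 3,072,000 bytes/s.
After 1.8:1 compression, effective rate ≈ 1706666.67 bytes/s.
Capacity = 4 × 1,073,741,824 = 4,294,967,296 bytes.
4,294,967,296 / effective rate ≈ 2516.58 s → 2,516 seconds.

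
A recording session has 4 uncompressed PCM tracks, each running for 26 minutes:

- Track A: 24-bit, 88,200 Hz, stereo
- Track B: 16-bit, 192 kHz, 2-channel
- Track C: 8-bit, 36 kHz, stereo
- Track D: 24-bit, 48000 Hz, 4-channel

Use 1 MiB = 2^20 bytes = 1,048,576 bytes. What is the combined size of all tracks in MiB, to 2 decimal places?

2893.94 MiB

26 minutes = 1,560 s.
Track A: 88,200 × 1,560 × 3 × 2 = 825,552,000 bytes.
Track B: 192,000 × 1,560 × 2 × 2 = 1,198,080,000 bytes.
Track C: 36,000 × 1,560 × 1 × 2 = 112,320,000 bytes.
Track D: 48,000 × 1,560 × 3 × 4 = 898,560,000 bytes.
Total = 3,034,512,000 bytes = 2893.94 MiB.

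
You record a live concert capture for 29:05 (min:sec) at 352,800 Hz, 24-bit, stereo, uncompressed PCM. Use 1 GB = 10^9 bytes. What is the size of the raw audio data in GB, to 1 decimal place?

Duration = 29:05 (min:sec) = 1,745 s.
Bytes = 352,800 samples/s × 1,745 s × 3 bytes/sample × 2 ch = 3,693,816,000 bytes.
3,693,816,000 / 1,000,000,000 = 3.7 GB.

3.7 GB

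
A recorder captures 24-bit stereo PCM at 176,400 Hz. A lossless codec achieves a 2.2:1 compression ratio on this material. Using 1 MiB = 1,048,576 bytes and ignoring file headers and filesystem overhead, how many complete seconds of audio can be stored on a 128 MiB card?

Uncompressed byte rate = 176,400 × 3 × 2 = 1,058,400 bytes/s.
After 2.2:1 compression, effective rate ≈ 481090.91 bytes/s.
Capacity = 128 × 1,048,576 = 134,217,728 bytes.
134,217,728 / effective rate ≈ 278.99 s → 278 seconds.

278 seconds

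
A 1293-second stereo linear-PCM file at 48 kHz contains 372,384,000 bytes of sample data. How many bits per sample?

Bytes per sample = 372,384,000 / (48,000 × 1,293 × 2) = 372,384,000 / 124,128,000 = 3.
Bit depth = 3 × 8 = 24 bits.

24 bits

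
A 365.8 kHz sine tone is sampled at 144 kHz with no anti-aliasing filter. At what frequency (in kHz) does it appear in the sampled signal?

Nyquist = 144,000/2 = 72,000 Hz; 365,800 Hz exceeds it.
Alias = |365,800 − 3×144,000| = |365,800 − 432,000| = 66,200 Hz = 66.2 kHz.

66.2 kHz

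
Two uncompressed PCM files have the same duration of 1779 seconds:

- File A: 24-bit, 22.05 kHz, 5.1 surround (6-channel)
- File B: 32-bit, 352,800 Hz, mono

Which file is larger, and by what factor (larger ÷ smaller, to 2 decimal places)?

File B, by a factor of 3.56

File A: 22,050 × 3 × 6 = 396,900 bytes/s.
File B: 352,800 × 4 × 1 = 1,411,200 bytes/s.
File B is larger; ratio = 2,510,524,800 / 706,085,100 = 3.56.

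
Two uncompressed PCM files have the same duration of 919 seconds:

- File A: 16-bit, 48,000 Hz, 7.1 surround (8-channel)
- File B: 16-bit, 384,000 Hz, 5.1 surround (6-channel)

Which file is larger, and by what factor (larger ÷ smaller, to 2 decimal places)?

File A: 48,000 × 2 × 8 = 768,000 bytes/s.
File B: 384,000 × 2 × 6 = 4,608,000 bytes/s.
File B is larger; ratio = 4,234,752,000 / 705,792,000 = 6.00.

File B, by a factor of 6.00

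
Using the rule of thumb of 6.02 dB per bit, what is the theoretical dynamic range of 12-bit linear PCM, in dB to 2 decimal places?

72.24 dB

12 × 6.02 = 72.24 dB.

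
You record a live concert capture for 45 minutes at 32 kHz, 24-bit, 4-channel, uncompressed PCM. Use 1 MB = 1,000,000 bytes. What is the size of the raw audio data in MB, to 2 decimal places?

Duration = 45 minutes = 2,700 s.
Bytes = 32,000 samples/s × 2,700 s × 3 bytes/sample × 4 ch = 1,036,800,000 bytes.
1,036,800,000 / 1,000,000 = 1036.80 MB.

1036.80 MB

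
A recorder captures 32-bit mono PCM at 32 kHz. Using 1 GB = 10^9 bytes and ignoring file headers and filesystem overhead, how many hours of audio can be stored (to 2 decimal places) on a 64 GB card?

Uncompressed byte rate = 32,000 × 4 × 1 = 128,000 bytes/s.
Capacity = 64 × 1,000,000,000 = 64,000,000,000 bytes.
64,000,000,000 / 128,000 ≈ 500000 s → 138.89 hours.

138.89 hours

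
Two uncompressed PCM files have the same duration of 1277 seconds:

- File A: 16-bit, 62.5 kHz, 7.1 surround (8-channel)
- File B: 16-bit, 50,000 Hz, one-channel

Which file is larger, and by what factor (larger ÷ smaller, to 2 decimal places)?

File A: 62,500 × 2 × 8 = 1,000,000 bytes/s.
File B: 50,000 × 2 × 1 = 100,000 bytes/s.
File A is larger; ratio = 1,277,000,000 / 127,700,000 = 10.00.

File A, by a factor of 10.00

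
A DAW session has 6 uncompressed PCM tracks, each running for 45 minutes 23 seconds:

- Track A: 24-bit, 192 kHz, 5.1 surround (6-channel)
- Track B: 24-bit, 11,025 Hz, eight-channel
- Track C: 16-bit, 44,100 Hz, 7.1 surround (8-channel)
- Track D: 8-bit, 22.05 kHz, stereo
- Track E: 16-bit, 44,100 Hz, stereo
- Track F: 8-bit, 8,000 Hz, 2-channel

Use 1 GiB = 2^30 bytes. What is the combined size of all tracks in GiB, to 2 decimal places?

11.82 GiB

45 minutes 23 seconds = 2,723 s.
Track A: 192,000 × 2,723 × 3 × 6 = 9,410,688,000 bytes.
Track B: 11,025 × 2,723 × 3 × 8 = 720,505,800 bytes.
Track C: 44,100 × 2,723 × 2 × 8 = 1,921,348,800 bytes.
Track D: 22,050 × 2,723 × 1 × 2 = 120,084,300 bytes.
Track E: 44,100 × 2,723 × 2 × 2 = 480,337,200 bytes.
Track F: 8,000 × 2,723 × 1 × 2 = 43,568,000 bytes.
Total = 12,696,532,100 bytes = 11.82 GiB.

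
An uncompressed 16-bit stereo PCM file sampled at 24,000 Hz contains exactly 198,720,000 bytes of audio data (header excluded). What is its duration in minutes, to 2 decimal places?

Byte rate = 24,000 × 2 × 2 = 96,000 bytes/s.
Duration = 198,720,000 / 96,000 = 2,070 s.
2,070 s / 60 = 34.50 minutes.

34.50 minutes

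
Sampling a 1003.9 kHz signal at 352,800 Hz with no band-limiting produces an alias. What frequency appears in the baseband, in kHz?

54.5 kHz

Nyquist = 352,800/2 = 176,400 Hz; 1,003,900 Hz exceeds it.
Alias = |1,003,900 − 3×352,800| = |1,003,900 − 1,058,400| = 54,500 Hz = 54.5 kHz.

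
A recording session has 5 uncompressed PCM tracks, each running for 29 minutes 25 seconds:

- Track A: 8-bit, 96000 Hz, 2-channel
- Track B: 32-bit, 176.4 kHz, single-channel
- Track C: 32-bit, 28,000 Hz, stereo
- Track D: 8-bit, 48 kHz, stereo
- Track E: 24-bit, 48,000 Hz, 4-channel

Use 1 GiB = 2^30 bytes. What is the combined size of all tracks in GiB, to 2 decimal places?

29 minutes 25 seconds = 1,765 s.
Track A: 96,000 × 1,765 × 1 × 2 = 338,880,000 bytes.
Track B: 176,400 × 1,765 × 4 × 1 = 1,245,384,000 bytes.
Track C: 28,000 × 1,765 × 4 × 2 = 395,360,000 bytes.
Track D: 48,000 × 1,765 × 1 × 2 = 169,440,000 bytes.
Track E: 48,000 × 1,765 × 3 × 4 = 1,016,640,000 bytes.
Total = 3,165,704,000 bytes = 2.95 GiB.

2.95 GiB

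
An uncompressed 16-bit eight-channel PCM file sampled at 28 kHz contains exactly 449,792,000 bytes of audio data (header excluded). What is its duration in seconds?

1,004 seconds

Byte rate = 28,000 × 2 × 8 = 448,000 bytes/s.
Duration = 449,792,000 / 448,000 = 1,004 s.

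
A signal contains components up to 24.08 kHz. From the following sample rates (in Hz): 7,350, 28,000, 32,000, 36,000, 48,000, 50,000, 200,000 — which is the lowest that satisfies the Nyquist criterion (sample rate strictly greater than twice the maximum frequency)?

Need sample rate > 2 × 24,080 = 48,160 Hz.
Lowest listed rate above 48,160 Hz is 50,000 Hz.

50,000 Hz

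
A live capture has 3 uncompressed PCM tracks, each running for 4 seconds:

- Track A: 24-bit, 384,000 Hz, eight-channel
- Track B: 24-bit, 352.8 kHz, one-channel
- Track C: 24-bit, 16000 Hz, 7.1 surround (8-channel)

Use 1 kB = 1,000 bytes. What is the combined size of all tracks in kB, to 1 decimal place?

Track A: 384,000 × 4 × 3 × 8 = 36,864,000 bytes.
Track B: 352,800 × 4 × 3 × 1 = 4,233,600 bytes.
Track C: 16,000 × 4 × 3 × 8 = 1,536,000 bytes.
Total = 42,633,600 bytes = 42633.6 kB.

42633.6 kB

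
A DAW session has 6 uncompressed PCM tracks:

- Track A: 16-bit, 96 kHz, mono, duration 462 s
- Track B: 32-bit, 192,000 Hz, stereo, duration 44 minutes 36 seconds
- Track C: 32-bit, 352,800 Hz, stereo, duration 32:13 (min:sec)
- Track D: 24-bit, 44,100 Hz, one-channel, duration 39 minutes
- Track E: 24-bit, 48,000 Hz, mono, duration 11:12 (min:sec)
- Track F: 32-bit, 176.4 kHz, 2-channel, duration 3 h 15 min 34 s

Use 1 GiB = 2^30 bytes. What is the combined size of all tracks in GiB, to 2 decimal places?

Track A: 96,000 × 462 × 2 × 1 = 88,704,000 bytes.
Track B: 44 minutes 36 seconds = 2,676 s; 192,000 × 2,676 × 4 × 2 = 4,110,336,000 bytes.
Track C: 32:13 (min:sec) = 1,933 s; 352,800 × 1,933 × 4 × 2 = 5,455,699,200 bytes.
Track D: 39 minutes = 2,340 s; 44,100 × 2,340 × 3 × 1 = 309,582,000 bytes.
Track E: 11:12 (min:sec) = 672 s; 48,000 × 672 × 3 × 1 = 96,768,000 bytes.
Track F: 3 h 15 min 34 s = 11,734 s; 176,400 × 11,734 × 4 × 2 = 16,559,020,800 bytes.
Total = 26,620,110,000 bytes = 24.79 GiB.

24.79 GiB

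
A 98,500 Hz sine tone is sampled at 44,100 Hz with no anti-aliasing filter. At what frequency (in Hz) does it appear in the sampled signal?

10,300 Hz

Nyquist = 44,100/2 = 22,050 Hz; 98,500 Hz exceeds it.
Alias = |98,500 − 2×44,100| = |98,500 − 88,200| = 10,300 Hz.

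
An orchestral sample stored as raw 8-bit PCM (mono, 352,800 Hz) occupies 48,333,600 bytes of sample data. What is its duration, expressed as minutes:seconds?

Byte rate = 352,800 × 1 × 1 = 352,800 bytes/s.
Duration = 48,333,600 / 352,800 = 137 s.
137 s = 2:17.

2:17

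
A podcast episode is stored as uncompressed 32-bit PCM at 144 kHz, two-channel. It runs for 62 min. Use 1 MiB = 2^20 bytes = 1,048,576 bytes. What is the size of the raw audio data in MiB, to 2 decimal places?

4086.91 MiB

Duration = 62 min = 3,720 s.
Bytes = 144,000 samples/s × 3,720 s × 4 bytes/sample × 2 ch = 4,285,440,000 bytes.
4,285,440,000 / 1,048,576 = 4086.91 MiB.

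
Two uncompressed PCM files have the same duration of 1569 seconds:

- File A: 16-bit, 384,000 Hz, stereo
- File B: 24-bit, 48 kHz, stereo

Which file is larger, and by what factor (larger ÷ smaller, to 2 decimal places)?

File A, by a factor of 5.33

File A: 384,000 × 2 × 2 = 1,536,000 bytes/s.
File B: 48,000 × 3 × 2 = 288,000 bytes/s.
File A is larger; ratio = 2,409,984,000 / 451,872,000 = 5.33.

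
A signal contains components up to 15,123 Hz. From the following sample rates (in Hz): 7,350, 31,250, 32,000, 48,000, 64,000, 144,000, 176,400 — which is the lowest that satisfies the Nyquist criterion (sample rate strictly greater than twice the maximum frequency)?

31,250 Hz

Need sample rate > 2 × 15,123 = 30,246 Hz.
Lowest listed rate above 30,246 Hz is 31,250 Hz.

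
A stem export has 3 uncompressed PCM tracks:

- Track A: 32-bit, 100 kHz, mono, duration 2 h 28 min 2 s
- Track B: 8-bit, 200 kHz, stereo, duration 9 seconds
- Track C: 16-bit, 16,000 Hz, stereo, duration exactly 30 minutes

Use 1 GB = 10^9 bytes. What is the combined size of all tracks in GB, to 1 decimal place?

3.7 GB

Track A: 2 h 28 min 2 s = 8,882 s; 100,000 × 8,882 × 4 × 1 = 3,552,800,000 bytes.
Track B: 200,000 × 9 × 1 × 2 = 3,600,000 bytes.
Track C: exactly 30 minutes = 1,800 s; 16,000 × 1,800 × 2 × 2 = 115,200,000 bytes.
Total = 3,671,600,000 bytes = 3.7 GB.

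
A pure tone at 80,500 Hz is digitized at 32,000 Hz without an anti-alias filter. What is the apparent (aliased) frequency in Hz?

15,500 Hz

Nyquist = 32,000/2 = 16,000 Hz; 80,500 Hz exceeds it.
Alias = |80,500 − 3×32,000| = |80,500 − 96,000| = 15,500 Hz.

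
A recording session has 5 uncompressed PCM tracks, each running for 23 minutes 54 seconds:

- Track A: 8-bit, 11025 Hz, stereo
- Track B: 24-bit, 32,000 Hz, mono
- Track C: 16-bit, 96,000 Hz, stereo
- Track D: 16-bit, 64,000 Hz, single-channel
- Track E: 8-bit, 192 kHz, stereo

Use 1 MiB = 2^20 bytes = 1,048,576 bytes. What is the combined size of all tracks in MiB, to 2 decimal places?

1386.78 MiB

23 minutes 54 seconds = 1,434 s.
Track A: 11,025 × 1,434 × 1 × 2 = 31,619,700 bytes.
Track B: 32,000 × 1,434 × 3 × 1 = 137,664,000 bytes.
Track C: 96,000 × 1,434 × 2 × 2 = 550,656,000 bytes.
Track D: 64,000 × 1,434 × 2 × 1 = 183,552,000 bytes.
Track E: 192,000 × 1,434 × 1 × 2 = 550,656,000 bytes.
Total = 1,454,147,700 bytes = 1386.78 MiB.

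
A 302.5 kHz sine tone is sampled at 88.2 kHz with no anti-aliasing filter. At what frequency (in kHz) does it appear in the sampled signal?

Nyquist = 88,200/2 = 44,100 Hz; 302,500 Hz exceeds it.
Alias = |302,500 − 3×88,200| = |302,500 − 264,600| = 37,900 Hz = 37.9 kHz.

37.9 kHz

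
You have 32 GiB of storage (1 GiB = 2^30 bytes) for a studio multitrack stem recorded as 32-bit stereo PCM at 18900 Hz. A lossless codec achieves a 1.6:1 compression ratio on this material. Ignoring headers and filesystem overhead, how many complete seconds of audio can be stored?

363,595 seconds

Uncompressed byte rate = 18,900 × 4 × 2 = 151,200 bytes/s.
After 1.6:1 compression, effective rate ≈ 94500 bytes/s.
Capacity = 32 × 1,073,741,824 = 34,359,738,368 bytes.
34,359,738,368 / effective rate ≈ 363595.12 s → 363,595 seconds.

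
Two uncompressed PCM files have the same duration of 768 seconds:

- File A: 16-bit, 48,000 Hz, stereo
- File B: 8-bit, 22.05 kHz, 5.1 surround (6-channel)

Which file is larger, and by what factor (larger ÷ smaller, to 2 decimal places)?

File A, by a factor of 1.45

File A: 48,000 × 2 × 2 = 192,000 bytes/s.
File B: 22,050 × 1 × 6 = 132,300 bytes/s.
File A is larger; ratio = 147,456,000 / 101,606,400 = 1.45.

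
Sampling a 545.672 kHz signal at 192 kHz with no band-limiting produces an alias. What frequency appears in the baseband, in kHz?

30.328 kHz

Nyquist = 192,000/2 = 96,000 Hz; 545,672 Hz exceeds it.
Alias = |545,672 − 3×192,000| = |545,672 − 576,000| = 30,328 Hz = 30.328 kHz.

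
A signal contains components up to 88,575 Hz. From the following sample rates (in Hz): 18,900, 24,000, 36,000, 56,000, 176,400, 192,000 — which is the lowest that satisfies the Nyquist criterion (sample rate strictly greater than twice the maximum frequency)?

Need sample rate > 2 × 88,575 = 177,150 Hz.
Lowest listed rate above 177,150 Hz is 192,000 Hz.

192,000 Hz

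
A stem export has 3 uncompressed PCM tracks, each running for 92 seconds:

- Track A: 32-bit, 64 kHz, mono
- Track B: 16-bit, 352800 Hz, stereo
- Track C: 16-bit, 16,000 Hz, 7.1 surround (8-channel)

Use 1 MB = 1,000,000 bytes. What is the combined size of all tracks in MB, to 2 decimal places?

176.93 MB

Track A: 64,000 × 92 × 4 × 1 = 23,552,000 bytes.
Track B: 352,800 × 92 × 2 × 2 = 129,830,400 bytes.
Track C: 16,000 × 92 × 2 × 8 = 23,552,000 bytes.
Total = 176,934,400 bytes = 176.93 MB.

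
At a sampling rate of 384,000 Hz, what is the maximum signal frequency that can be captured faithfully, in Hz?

Nyquist frequency = sample rate / 2 = 384,000 / 2 = 192,000 Hz.

192,000 Hz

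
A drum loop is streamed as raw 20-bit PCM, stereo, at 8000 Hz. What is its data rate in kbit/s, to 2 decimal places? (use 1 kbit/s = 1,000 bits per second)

Bit rate = 8,000 × 20 × 2 = 320,000 bits/s.
= 320.00 kbit/s.

320.00 kbit/s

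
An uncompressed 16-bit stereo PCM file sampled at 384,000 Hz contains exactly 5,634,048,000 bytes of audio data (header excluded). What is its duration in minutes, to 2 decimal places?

61.13 minutes

Byte rate = 384,000 × 2 × 2 = 1,536,000 bytes/s.
Duration = 5,634,048,000 / 1,536,000 = 3,668 s.
3,668 s / 60 = 61.13 minutes.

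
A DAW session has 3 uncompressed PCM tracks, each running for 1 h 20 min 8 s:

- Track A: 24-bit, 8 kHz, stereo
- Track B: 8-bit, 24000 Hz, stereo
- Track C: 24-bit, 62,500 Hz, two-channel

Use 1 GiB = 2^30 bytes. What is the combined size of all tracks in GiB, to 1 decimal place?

1 h 20 min 8 s = 4,808 s.
Track A: 8,000 × 4,808 × 3 × 2 = 230,784,000 bytes.
Track B: 24,000 × 4,808 × 1 × 2 = 230,784,000 bytes.
Track C: 62,500 × 4,808 × 3 × 2 = 1,803,000,000 bytes.
Total = 2,264,568,000 bytes = 2.1 GiB.

2.1 GiB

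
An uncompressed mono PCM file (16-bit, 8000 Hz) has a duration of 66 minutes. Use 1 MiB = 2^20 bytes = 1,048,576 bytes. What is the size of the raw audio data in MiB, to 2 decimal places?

60.42 MiB

Duration = 66 minutes = 3,960 s.
Bytes = 8,000 samples/s × 3,960 s × 2 bytes/sample × 1 ch = 63,360,000 bytes.
63,360,000 / 1,048,576 = 60.42 MiB.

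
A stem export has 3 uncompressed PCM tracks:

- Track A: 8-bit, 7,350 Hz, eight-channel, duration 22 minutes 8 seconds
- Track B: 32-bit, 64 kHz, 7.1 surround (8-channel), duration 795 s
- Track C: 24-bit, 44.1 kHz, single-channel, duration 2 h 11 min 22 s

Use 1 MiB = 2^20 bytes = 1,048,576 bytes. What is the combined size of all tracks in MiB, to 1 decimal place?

2621.7 MiB

Track A: 22 minutes 8 seconds = 1,328 s; 7,350 × 1,328 × 1 × 8 = 78,086,400 bytes.
Track B: 64,000 × 795 × 4 × 8 = 1,628,160,000 bytes.
Track C: 2 h 11 min 22 s = 7,882 s; 44,100 × 7,882 × 3 × 1 = 1,042,788,600 bytes.
Total = 2,749,035,000 bytes = 2621.7 MiB.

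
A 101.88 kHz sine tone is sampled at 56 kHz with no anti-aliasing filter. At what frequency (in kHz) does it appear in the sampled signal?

Nyquist = 56,000/2 = 28,000 Hz; 101,880 Hz exceeds it.
Alias = |101,880 − 2×56,000| = |101,880 − 112,000| = 10,120 Hz = 10.12 kHz.

10.12 kHz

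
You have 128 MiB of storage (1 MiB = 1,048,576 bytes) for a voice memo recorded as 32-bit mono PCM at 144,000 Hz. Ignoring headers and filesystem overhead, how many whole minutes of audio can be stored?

Uncompressed byte rate = 144,000 × 4 × 1 = 576,000 bytes/s.
Capacity = 128 × 1,048,576 = 134,217,728 bytes.
134,217,728 / 576,000 ≈ 233.02 s → 3 minutes.

3 minutes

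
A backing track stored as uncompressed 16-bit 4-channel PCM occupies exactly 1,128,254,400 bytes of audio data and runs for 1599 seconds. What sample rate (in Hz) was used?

88,200 Hz

Bytes = sample_rate × seconds × bytes_per_sample × channels.
sample_rate = 1,128,254,400 / (1,599 × 2 × 4) = 1,128,254,400 / 12,792 = 88,200 Hz.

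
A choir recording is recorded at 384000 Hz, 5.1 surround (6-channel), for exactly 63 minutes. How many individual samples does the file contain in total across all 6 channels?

exactly 63 minutes = 3,780 s.
384,000 × 3,780 s × 6 ch = 8,709,120,000 samples.

8,709,120,000 samples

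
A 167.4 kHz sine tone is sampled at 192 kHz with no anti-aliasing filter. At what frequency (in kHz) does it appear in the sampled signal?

Nyquist = 192,000/2 = 96,000 Hz; 167,400 Hz exceeds it.
Alias = |167,400 − 1×192,000| = |167,400 − 192,000| = 24,600 Hz = 24.6 kHz.

24.6 kHz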